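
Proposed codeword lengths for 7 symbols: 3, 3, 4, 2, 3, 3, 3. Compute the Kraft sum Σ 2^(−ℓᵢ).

With common denominator 2^4 = 16: Σ 2^(−ℓᵢ) = 2/16 + 2/16 + 1/16 + 4/16 + 2/16 + 2/16 + 2/16 = 15/16 = 0.9375.

0.9375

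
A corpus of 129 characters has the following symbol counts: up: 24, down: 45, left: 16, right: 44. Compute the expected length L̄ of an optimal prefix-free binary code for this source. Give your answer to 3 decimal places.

Probabilities are the counts divided by 129.
Repeatedly combine the two least-probable nodes; the expected code length is the sum of the merged weights.
merge 16/129 + 8/43 → 40/129
merge 40/129 + 44/129 → 28/43
merge 15/43 + 28/43 → 1
L = 40/129 + 28/43 + 1 = 253/129 ≈ 1.961 bits/symbol.

1.961 bits/symbol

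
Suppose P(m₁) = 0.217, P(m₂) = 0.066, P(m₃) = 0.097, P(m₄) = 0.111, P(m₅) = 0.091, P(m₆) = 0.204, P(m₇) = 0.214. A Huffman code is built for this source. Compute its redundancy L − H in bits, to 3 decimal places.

0.052 bits

Entropy H = −Σ p log₂ p ≈ 2.6742 bits.
Huffman merges: 33/500+91/1000→157/1000; 97/1000+111/1000→26/125; 157/1000+51/250→361/1000; 26/125+107/500→211/500; 217/1000+361/1000→289/500; 211/500+289/500→1. L = 1363/500 ≈ 2.7260.
L − H = 2.7260 − 2.6742 = 0.052 bits.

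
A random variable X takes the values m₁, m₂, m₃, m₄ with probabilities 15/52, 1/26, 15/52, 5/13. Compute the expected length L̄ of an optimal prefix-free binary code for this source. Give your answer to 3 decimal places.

Repeatedly combine the two least-probable nodes; the expected code length is the sum of the merged weights.
merge 1/26 + 15/52 → 17/52
merge 15/52 + 17/52 → 8/13
merge 5/13 + 8/13 → 1
L = 17/52 + 8/13 + 1 = 101/52 ≈ 1.942 bits/symbol.

1.942 bits/symbol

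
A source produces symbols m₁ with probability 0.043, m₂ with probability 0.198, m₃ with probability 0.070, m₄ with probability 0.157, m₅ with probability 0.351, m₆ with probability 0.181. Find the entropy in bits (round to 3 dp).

H = −Σ pᵢ log₂ pᵢ.
−0.043·log₂(0.043) = 0.1952
−0.198·log₂(0.198) = 0.4626
−0.070·log₂(0.070) = 0.2686
−0.157·log₂(0.157) = 0.4194
−0.351·log₂(0.351) = 0.5302
−0.181·log₂(0.181) = 0.4463
Sum ≈ 2.3222 → 2.322 bits.

2.322 bits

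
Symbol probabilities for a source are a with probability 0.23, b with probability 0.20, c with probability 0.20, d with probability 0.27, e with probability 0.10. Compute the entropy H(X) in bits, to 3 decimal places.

2.259 bits

H = −Σ pᵢ log₂ pᵢ.
−0.23·log₂(0.23) = 0.4877
−0.20·log₂(0.20) = 0.4644
−0.20·log₂(0.20) = 0.4644
−0.27·log₂(0.27) = 0.5100
−0.10·log₂(0.10) = 0.3322
Sum ≈ 2.2587 → 2.259 bits.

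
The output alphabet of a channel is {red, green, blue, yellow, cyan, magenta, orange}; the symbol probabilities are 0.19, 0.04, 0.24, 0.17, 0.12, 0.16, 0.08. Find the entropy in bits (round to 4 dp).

2.6513 bits

H = −Σ pᵢ log₂ pᵢ.
−0.19·log₂(0.19) = 0.4552
−0.04·log₂(0.04) = 0.1858
−0.24·log₂(0.24) = 0.4941
−0.17·log₂(0.17) = 0.4346
−0.12·log₂(0.12) = 0.3671
−0.16·log₂(0.16) = 0.4230
−0.08·log₂(0.08) = 0.2915
Sum ≈ 2.6513 → 2.6513 bits.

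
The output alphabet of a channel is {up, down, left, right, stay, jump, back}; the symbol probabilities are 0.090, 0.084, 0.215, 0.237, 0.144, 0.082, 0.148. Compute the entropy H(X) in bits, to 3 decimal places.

H = −Σ pᵢ log₂ pᵢ.
−0.090·log₂(0.090) = 0.3127
−0.084·log₂(0.084) = 0.3002
−0.215·log₂(0.215) = 0.4768
−0.237·log₂(0.237) = 0.4923
−0.144·log₂(0.144) = 0.4026
−0.082·log₂(0.082) = 0.2959
−0.148·log₂(0.148) = 0.4079
Sum ≈ 2.6883 → 2.688 bits.

2.688 bits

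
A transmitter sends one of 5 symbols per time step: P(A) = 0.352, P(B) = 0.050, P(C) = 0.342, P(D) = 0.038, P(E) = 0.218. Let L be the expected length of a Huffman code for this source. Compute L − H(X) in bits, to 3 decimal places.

Entropy H = −Σ p log₂ p ≈ 1.9341 bits.
Huffman merges: 19/500+1/20→11/125; 11/125+109/500→153/500; 153/500+171/500→81/125; 44/125+81/125→1. L = 1021/500 ≈ 2.0420.
L − H = 2.0420 − 1.9341 = 0.108 bits.

0.108 bits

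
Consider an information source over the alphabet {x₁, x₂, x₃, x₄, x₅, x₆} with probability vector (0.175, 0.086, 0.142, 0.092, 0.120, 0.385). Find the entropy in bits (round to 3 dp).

H = −Σ pᵢ log₂ pᵢ.
−0.175·log₂(0.175) = 0.4401
−0.086·log₂(0.086) = 0.3044
−0.142·log₂(0.142) = 0.3999
−0.092·log₂(0.092) = 0.3167
−0.120·log₂(0.120) = 0.3671
−0.385·log₂(0.385) = 0.5302
Sum ≈ 2.3582 → 2.358 bits.

2.358 bits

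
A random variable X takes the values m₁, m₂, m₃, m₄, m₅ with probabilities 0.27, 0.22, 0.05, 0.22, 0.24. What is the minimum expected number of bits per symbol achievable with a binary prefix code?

2.27 bits/symbol

Repeatedly combine the two least-probable nodes; the expected code length is the sum of the merged weights.
merge 1/20 + 11/50 → 27/100
merge 11/50 + 6/25 → 23/50
merge 27/100 + 27/100 → 27/50
merge 23/50 + 27/50 → 1
L = 27/100 + 23/50 + 27/50 + 1 = 227/100 = 2.27 bits/symbol.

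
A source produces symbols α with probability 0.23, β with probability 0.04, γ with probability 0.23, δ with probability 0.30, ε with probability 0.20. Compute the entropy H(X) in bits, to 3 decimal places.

2.147 bits

H = −Σ pᵢ log₂ pᵢ.
−0.23·log₂(0.23) = 0.4877
−0.04·log₂(0.04) = 0.1858
−0.23·log₂(0.23) = 0.4877
−0.30·log₂(0.30) = 0.5211
−0.20·log₂(0.20) = 0.4644
Sum ≈ 2.1466 → 2.147 bits.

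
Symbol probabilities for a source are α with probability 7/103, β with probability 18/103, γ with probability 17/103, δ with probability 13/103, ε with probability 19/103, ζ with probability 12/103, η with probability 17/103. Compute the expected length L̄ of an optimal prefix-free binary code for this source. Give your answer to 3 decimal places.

Repeatedly combine the two least-probable nodes; the expected code length is the sum of the merged weights.
merge 7/103 + 12/103 → 19/103
merge 13/103 + 17/103 → 30/103
merge 17/103 + 18/103 → 35/103
merge 19/103 + 19/103 → 38/103
merge 30/103 + 35/103 → 65/103
merge 38/103 + 65/103 → 1
L = 19/103 + 30/103 + 35/103 + 38/103 + 65/103 + 1 = 290/103 ≈ 2.816 bits/symbol.

2.816 bits/symbol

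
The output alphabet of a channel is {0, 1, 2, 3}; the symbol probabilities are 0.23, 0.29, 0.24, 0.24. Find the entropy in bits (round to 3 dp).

H = −Σ pᵢ log₂ pᵢ.
−0.23·log₂(0.23) = 0.4877
−0.29·log₂(0.29) = 0.5179
−0.24·log₂(0.24) = 0.4941
−0.24·log₂(0.24) = 0.4941
Sum ≈ 1.9938 → 1.994 bits.

1.994 bits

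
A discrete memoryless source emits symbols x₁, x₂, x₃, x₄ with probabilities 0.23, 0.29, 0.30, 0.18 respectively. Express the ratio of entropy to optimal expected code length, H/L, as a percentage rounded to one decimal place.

Entropy H = −Σ p log₂ p ≈ 1.9720 bits.
Huffman merges: 9/50+23/100→41/100; 29/100+3/10→59/100; 41/100+59/100→1. L = 2 ≈ 2.0000.
Efficiency = H/L = 1.9720/2.0000 = 98.6%.

98.6%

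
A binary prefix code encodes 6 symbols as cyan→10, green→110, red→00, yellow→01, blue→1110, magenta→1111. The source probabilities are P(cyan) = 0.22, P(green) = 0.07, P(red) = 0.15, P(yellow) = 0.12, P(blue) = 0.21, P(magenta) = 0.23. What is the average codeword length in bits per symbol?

L̄ = Σ pᵢ·ℓᵢ = 0.22·2 + 0.07·3 + 0.15·2 + 0.12·2 + 0.21·4 + 0.23·4 = 2.95 bits/symbol.

2.95 bits/symbol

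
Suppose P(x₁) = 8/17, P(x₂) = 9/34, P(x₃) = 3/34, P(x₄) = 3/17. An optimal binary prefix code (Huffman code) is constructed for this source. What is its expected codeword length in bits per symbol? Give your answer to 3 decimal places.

Repeatedly combine the two least-probable nodes; the expected code length is the sum of the merged weights.
merge 3/34 + 3/17 → 9/34
merge 9/34 + 9/34 → 9/17
merge 8/17 + 9/17 → 1
L = 9/34 + 9/17 + 1 = 61/34 ≈ 1.794 bits/symbol.

1.794 bits/symbol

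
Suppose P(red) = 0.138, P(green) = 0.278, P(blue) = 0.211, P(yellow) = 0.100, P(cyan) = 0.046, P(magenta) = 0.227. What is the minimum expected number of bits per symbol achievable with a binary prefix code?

2.43 bits/symbol

Repeatedly combine the two least-probable nodes; the expected code length is the sum of the merged weights.
merge 23/500 + 1/10 → 73/500
merge 69/500 + 73/500 → 71/250
merge 211/1000 + 227/1000 → 219/500
merge 139/500 + 71/250 → 281/500
merge 219/500 + 281/500 → 1
L = 73/500 + 71/250 + 219/500 + 281/500 + 1 = 243/100 = 2.43 bits/symbol.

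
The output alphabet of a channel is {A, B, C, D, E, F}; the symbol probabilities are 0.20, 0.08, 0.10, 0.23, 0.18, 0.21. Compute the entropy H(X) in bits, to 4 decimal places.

H = −Σ pᵢ log₂ pᵢ.
−0.20·log₂(0.20) = 0.4644
−0.08·log₂(0.08) = 0.2915
−0.10·log₂(0.10) = 0.3322
−0.23·log₂(0.23) = 0.4877
−0.18·log₂(0.18) = 0.4453
−0.21·log₂(0.21) = 0.4728
Sum ≈ 2.4939 → 2.4939 bits.

2.4939 bits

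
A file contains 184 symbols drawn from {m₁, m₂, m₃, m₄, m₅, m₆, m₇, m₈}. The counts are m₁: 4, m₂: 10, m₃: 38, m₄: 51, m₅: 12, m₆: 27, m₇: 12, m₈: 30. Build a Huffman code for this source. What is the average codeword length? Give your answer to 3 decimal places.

Probabilities are the counts divided by 184.
Repeatedly combine the two least-probable nodes; the expected code length is the sum of the merged weights.
merge 1/46 + 5/92 → 7/92
merge 3/46 + 3/46 → 3/23
merge 7/92 + 3/23 → 19/92
merge 27/184 + 15/92 → 57/184
merge 19/92 + 19/92 → 19/46
merge 51/184 + 57/184 → 27/46
merge 19/46 + 27/46 → 1
L = 7/92 + 3/23 + 19/92 + 57/184 + 19/46 + 27/46 + 1 = 501/184 ≈ 2.723 bits/symbol.

2.723 bits/symbol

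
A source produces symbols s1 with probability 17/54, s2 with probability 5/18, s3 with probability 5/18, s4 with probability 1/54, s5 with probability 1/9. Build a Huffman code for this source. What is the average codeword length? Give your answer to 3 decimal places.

2.130 bits/symbol

Repeatedly combine the two least-probable nodes; the expected code length is the sum of the merged weights.
merge 1/54 + 1/9 → 7/54
merge 7/54 + 5/18 → 11/27
merge 5/18 + 17/54 → 16/27
merge 11/27 + 16/27 → 1
L = 7/54 + 11/27 + 16/27 + 1 = 115/54 ≈ 2.130 bits/symbol.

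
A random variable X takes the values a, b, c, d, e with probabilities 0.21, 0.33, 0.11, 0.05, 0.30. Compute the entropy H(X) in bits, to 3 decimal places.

2.088 bits

H = −Σ pᵢ log₂ pᵢ.
−0.21·log₂(0.21) = 0.4728
−0.33·log₂(0.33) = 0.5278
−0.11·log₂(0.11) = 0.3503
−0.05·log₂(0.05) = 0.2161
−0.30·log₂(0.30) = 0.5211
Sum ≈ 2.0881 → 2.088 bits.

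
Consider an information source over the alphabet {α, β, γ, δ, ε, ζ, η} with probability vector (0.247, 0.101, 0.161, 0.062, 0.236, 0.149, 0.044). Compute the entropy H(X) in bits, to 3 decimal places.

2.604 bits

H = −Σ pᵢ log₂ pᵢ.
−0.247·log₂(0.247) = 0.4983
−0.101·log₂(0.101) = 0.3341
−0.161·log₂(0.161) = 0.4242
−0.062·log₂(0.062) = 0.2487
−0.236·log₂(0.236) = 0.4916
−0.149·log₂(0.149) = 0.4092
−0.044·log₂(0.044) = 0.1983
Sum ≈ 2.6044 → 2.604 bits.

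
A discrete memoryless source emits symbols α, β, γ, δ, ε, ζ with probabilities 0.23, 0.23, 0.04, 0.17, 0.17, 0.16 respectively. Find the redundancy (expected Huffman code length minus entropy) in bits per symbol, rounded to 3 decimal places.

0.087 bits

Entropy H = −Σ p log₂ p ≈ 2.4533 bits.
Huffman merges: 1/25+4/25→1/5; 17/100+17/100→17/50; 1/5+23/100→43/100; 23/100+17/50→57/100; 43/100+57/100→1. L = 127/50 ≈ 2.5400.
L − H = 2.5400 − 2.4533 = 0.087 bits.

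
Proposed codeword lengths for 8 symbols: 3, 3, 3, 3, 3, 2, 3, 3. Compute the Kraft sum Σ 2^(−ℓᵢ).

1.125

With common denominator 2^3 = 8: Σ 2^(−ℓᵢ) = 1/8 + 1/8 + 1/8 + 1/8 + 1/8 + 2/8 + 1/8 + 1/8 = 9/8 = 1.125.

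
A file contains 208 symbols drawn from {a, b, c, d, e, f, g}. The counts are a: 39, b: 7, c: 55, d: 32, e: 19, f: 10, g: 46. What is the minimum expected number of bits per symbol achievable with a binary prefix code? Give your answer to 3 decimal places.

2.582 bits/symbol

Probabilities are the counts divided by 208.
Repeatedly combine the two least-probable nodes; the expected code length is the sum of the merged weights.
merge 7/208 + 5/104 → 17/208
merge 17/208 + 19/208 → 9/52
merge 2/13 + 9/52 → 17/52
merge 3/16 + 23/104 → 85/208
merge 55/208 + 17/52 → 123/208
merge 85/208 + 123/208 → 1
L = 17/208 + 9/52 + 17/52 + 85/208 + 123/208 + 1 = 537/208 ≈ 2.582 bits/symbol.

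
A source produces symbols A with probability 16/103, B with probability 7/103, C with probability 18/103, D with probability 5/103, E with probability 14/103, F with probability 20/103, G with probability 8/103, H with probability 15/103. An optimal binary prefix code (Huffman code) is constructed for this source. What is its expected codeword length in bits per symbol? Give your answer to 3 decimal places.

Repeatedly combine the two least-probable nodes; the expected code length is the sum of the merged weights.
merge 5/103 + 7/103 → 12/103
merge 8/103 + 12/103 → 20/103
merge 14/103 + 15/103 → 29/103
merge 16/103 + 18/103 → 34/103
merge 20/103 + 20/103 → 40/103
merge 29/103 + 34/103 → 63/103
merge 40/103 + 63/103 → 1
L = 12/103 + 20/103 + 29/103 + 34/103 + 40/103 + 63/103 + 1 = 301/103 ≈ 2.922 bits/symbol.

2.922 bits/symbol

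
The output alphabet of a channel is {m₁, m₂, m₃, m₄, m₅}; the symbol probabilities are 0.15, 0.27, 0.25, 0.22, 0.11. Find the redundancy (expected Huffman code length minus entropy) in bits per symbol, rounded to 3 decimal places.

Entropy H = −Σ p log₂ p ≈ 2.2514 bits.
Huffman merges: 11/100+3/20→13/50; 11/50+1/4→47/100; 13/50+27/100→53/100; 47/100+53/100→1. L = 113/50 ≈ 2.2600.
L − H = 2.2600 − 2.2514 = 0.009 bits.

0.009 bits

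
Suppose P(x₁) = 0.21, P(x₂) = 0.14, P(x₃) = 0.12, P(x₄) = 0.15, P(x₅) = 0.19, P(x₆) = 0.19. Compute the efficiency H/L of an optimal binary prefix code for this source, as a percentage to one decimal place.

98.4%

Entropy H = −Σ p log₂ p ≈ 2.5580 bits.
Huffman merges: 3/25+7/50→13/50; 3/20+19/100→17/50; 19/100+21/100→2/5; 13/50+17/50→3/5; 2/5+3/5→1. L = 13/5 ≈ 2.6000.
Efficiency = H/L = 2.5580/2.6000 = 98.4%.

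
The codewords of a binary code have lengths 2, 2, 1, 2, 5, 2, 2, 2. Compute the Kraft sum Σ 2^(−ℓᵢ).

With common denominator 2^5 = 32: Σ 2^(−ℓᵢ) = 8/32 + 8/32 + 16/32 + 8/32 + 1/32 + 8/32 + 8/32 + 8/32 = 65/32 = 2.03125.

2.03125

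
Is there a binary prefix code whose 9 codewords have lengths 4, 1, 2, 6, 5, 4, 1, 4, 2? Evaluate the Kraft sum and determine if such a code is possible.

1.734375; no

With common denominator 2^6 = 64: Σ 2^(−ℓᵢ) = 4/64 + 32/64 + 16/64 + 1/64 + 2/64 + 4/64 + 32/64 + 4/64 + 16/64 = 111/64 = 1.734375.
Kraft's inequality requires Σ ≤ 1; here Σ = 1.734375 > 1, so no such prefix code exists.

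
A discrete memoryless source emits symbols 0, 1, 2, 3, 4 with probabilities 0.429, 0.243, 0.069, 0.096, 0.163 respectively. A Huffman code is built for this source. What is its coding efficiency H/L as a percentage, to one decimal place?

Entropy H = −Σ p log₂ p ≈ 2.0370 bits.
Huffman merges: 69/1000+12/125→33/200; 163/1000+33/200→41/125; 243/1000+41/125→571/1000; 429/1000+571/1000→1. L = 258/125 ≈ 2.0640.
Efficiency = H/L = 2.0370/2.0640 = 98.7%.

98.7%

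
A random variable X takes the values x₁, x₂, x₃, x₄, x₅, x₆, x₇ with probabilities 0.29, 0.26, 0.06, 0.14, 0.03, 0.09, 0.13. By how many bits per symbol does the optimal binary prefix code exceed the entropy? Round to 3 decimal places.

Entropy H = −Σ p log₂ p ≈ 2.5109 bits.
Huffman merges: 3/100+3/50→9/100; 9/100+9/100→9/50; 13/100+7/50→27/100; 9/50+13/50→11/25; 27/100+29/100→14/25; 11/25+14/25→1. L = 127/50 ≈ 2.5400.
L − H = 2.5400 − 2.5109 = 0.029 bits.

0.029 bits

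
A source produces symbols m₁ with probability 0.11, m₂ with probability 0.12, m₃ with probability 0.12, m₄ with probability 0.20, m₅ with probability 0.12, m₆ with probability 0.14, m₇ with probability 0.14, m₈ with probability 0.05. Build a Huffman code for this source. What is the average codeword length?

2.96 bits/symbol

Repeatedly combine the two least-probable nodes; the expected code length is the sum of the merged weights.
merge 1/20 + 11/100 → 4/25
merge 3/25 + 3/25 → 6/25
merge 3/25 + 7/50 → 13/50
merge 7/50 + 4/25 → 3/10
merge 1/5 + 6/25 → 11/25
merge 13/50 + 3/10 → 14/25
merge 11/25 + 14/25 → 1
L = 4/25 + 6/25 + 13/50 + 3/10 + 11/25 + 14/25 + 1 = 74/25 = 2.96 bits/symbol.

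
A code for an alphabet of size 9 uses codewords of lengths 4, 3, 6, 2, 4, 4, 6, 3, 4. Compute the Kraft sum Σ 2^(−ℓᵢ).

With common denominator 2^6 = 64: Σ 2^(−ℓᵢ) = 4/64 + 8/64 + 1/64 + 16/64 + 4/64 + 4/64 + 1/64 + 8/64 + 4/64 = 50/64 = 0.78125.

0.78125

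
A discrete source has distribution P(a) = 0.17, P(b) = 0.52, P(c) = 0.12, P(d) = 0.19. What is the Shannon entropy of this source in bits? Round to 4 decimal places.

H = −Σ pᵢ log₂ pᵢ.
−0.17·log₂(0.17) = 0.4346
−0.52·log₂(0.52) = 0.4906
−0.12·log₂(0.12) = 0.3671
−0.19·log₂(0.19) = 0.4552
Sum ≈ 1.7475 → 1.7475 bits.

1.7475 bits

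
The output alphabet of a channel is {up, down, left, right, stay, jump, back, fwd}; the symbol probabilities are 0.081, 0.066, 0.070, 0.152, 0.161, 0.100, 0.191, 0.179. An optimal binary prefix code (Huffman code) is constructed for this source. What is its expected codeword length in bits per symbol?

Repeatedly combine the two least-probable nodes; the expected code length is the sum of the merged weights.
merge 33/500 + 7/100 → 17/125
merge 81/1000 + 1/10 → 181/1000
merge 17/125 + 19/125 → 36/125
merge 161/1000 + 179/1000 → 17/50
merge 181/1000 + 191/1000 → 93/250
merge 36/125 + 17/50 → 157/250
merge 93/250 + 157/250 → 1
L = 17/125 + 181/1000 + 36/125 + 17/50 + 93/250 + 157/250 + 1 = 589/200 = 2.945 bits/symbol.

2.945 bits/symbol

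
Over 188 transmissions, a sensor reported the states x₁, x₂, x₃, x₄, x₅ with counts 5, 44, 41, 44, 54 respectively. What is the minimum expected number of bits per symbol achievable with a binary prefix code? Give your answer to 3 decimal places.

Probabilities are the counts divided by 188.
Repeatedly combine the two least-probable nodes; the expected code length is the sum of the merged weights.
merge 5/188 + 41/188 → 23/94
merge 11/47 + 11/47 → 22/47
merge 23/94 + 27/94 → 25/47
merge 22/47 + 25/47 → 1
L = 23/94 + 22/47 + 25/47 + 1 = 211/94 ≈ 2.245 bits/symbol.

2.245 bits/symbol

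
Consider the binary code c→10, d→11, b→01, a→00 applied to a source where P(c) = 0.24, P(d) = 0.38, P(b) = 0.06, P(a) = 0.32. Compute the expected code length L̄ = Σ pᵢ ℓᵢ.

2 bits/symbol

L̄ = Σ pᵢ·ℓᵢ = 0.24·2 + 0.38·2 + 0.06·2 + 0.32·2 = 2 bits/symbol.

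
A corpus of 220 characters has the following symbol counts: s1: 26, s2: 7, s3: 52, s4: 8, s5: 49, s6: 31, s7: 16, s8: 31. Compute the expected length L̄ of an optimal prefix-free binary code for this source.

Probabilities are the counts divided by 220.
Repeatedly combine the two least-probable nodes; the expected code length is the sum of the merged weights.
merge 7/220 + 2/55 → 3/44
merge 3/44 + 4/55 → 31/220
merge 13/110 + 31/220 → 57/220
merge 31/220 + 31/220 → 31/110
merge 49/220 + 13/55 → 101/220
merge 57/220 + 31/110 → 119/220
merge 101/220 + 119/220 → 1
L = 3/44 + 31/220 + 57/220 + 31/110 + 101/220 + 119/220 + 1 = 11/4 = 2.75 bits/symbol.

2.75 bits/symbol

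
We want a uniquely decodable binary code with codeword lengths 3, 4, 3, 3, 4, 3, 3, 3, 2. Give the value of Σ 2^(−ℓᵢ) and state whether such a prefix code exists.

With common denominator 2^4 = 16: Σ 2^(−ℓᵢ) = 2/16 + 1/16 + 2/16 + 2/16 + 1/16 + 2/16 + 2/16 + 2/16 + 4/16 = 18/16 = 1.125.
Kraft's inequality requires Σ ≤ 1; here Σ = 1.125 > 1, so no such prefix code exists.

1.125; no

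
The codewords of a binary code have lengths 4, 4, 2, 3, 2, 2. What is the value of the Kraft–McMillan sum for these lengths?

1

With common denominator 2^4 = 16: Σ 2^(−ℓᵢ) = 1/16 + 1/16 + 4/16 + 2/16 + 4/16 + 4/16 = 16/16 = 1.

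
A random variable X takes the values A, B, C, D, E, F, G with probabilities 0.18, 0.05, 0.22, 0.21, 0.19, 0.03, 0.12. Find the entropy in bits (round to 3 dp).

2.589 bits

H = −Σ pᵢ log₂ pᵢ.
−0.18·log₂(0.18) = 0.4453
−0.05·log₂(0.05) = 0.2161
−0.22·log₂(0.22) = 0.4806
−0.21·log₂(0.21) = 0.4728
−0.19·log₂(0.19) = 0.4552
−0.03·log₂(0.03) = 0.1518
−0.12·log₂(0.12) = 0.3671
Sum ≈ 2.5889 → 2.589 bits.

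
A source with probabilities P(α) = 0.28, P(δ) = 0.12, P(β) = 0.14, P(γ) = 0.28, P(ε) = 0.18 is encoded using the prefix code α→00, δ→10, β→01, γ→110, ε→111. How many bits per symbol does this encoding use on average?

L̄ = Σ pᵢ·ℓᵢ = 0.28·2 + 0.12·2 + 0.14·2 + 0.28·3 + 0.18·3 = 2.46 bits/symbol.

2.46 bits/symbol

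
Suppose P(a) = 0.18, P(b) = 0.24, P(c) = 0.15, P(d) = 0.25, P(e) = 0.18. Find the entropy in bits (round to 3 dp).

H = −Σ pᵢ log₂ pᵢ.
−0.18·log₂(0.18) = 0.4453
−0.24·log₂(0.24) = 0.4941
−0.15·log₂(0.15) = 0.4105
−0.25·log₂(0.25) = 0.5000
−0.18·log₂(0.18) = 0.4453
Sum ≈ 2.2953 → 2.295 bits.

2.295 bits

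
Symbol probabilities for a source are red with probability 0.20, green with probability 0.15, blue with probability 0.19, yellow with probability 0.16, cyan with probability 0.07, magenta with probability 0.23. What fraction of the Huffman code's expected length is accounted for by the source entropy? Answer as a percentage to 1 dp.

97.6%

Entropy H = −Σ p log₂ p ≈ 2.5094 bits.
Huffman merges: 7/100+3/20→11/50; 4/25+19/100→7/20; 1/5+11/50→21/50; 23/100+7/20→29/50; 21/50+29/50→1. L = 257/100 ≈ 2.5700.
Efficiency = H/L = 2.5094/2.5700 = 97.6%.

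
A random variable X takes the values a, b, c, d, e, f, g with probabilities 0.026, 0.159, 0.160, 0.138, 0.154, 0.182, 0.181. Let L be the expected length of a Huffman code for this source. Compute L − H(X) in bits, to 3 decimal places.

0.116 bits

Entropy H = −Σ p log₂ p ≈ 2.6854 bits.
Huffman merges: 13/500+69/500→41/250; 77/500+159/1000→313/1000; 4/25+41/250→81/250; 181/1000+91/500→363/1000; 313/1000+81/250→637/1000; 363/1000+637/1000→1. L = 2801/1000 ≈ 2.8010.
L − H = 2.8010 − 2.6854 = 0.116 bits.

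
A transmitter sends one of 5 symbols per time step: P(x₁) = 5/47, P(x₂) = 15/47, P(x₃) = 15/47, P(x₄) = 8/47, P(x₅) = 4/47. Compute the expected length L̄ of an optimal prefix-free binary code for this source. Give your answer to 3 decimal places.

Repeatedly combine the two least-probable nodes; the expected code length is the sum of the merged weights.
merge 4/47 + 5/47 → 9/47
merge 8/47 + 9/47 → 17/47
merge 15/47 + 15/47 → 30/47
merge 17/47 + 30/47 → 1
L = 9/47 + 17/47 + 30/47 + 1 = 103/47 ≈ 2.191 bits/symbol.

2.191 bits/symbol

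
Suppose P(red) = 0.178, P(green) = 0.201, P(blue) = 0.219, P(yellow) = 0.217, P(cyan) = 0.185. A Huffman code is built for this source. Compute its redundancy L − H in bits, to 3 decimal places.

0.046 bits

Entropy H = −Σ p log₂ p ≈ 2.3170 bits.
Huffman merges: 89/500+37/200→363/1000; 201/1000+217/1000→209/500; 219/1000+363/1000→291/500; 209/500+291/500→1. L = 2363/1000 ≈ 2.3630.
L − H = 2.3630 − 2.3170 = 0.046 bits.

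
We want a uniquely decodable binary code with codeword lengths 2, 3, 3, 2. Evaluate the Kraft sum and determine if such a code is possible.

0.75; yes

With common denominator 2^3 = 8: Σ 2^(−ℓᵢ) = 2/8 + 1/8 + 1/8 + 2/8 = 6/8 = 0.75.
Kraft's inequality requires Σ ≤ 1; here Σ = 0.75 ≤ 1, so such a prefix code exists.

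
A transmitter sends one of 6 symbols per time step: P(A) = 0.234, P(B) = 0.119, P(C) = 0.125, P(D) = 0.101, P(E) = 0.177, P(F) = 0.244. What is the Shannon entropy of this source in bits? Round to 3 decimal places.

H = −Σ pᵢ log₂ pᵢ.
−0.234·log₂(0.234) = 0.4903
−0.119·log₂(0.119) = 0.3654
−0.125·log₂(0.125) = 0.3750
−0.101·log₂(0.101) = 0.3341
−0.177·log₂(0.177) = 0.4422
−0.244·log₂(0.244) = 0.4966
Sum ≈ 2.5036 → 2.504 bits.

2.504 bits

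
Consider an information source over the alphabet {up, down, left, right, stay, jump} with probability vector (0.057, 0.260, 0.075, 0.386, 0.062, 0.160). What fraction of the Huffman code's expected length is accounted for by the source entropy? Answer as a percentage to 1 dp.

Entropy H = −Σ p log₂ p ≈ 2.2230 bits.
Huffman merges: 57/1000+31/500→119/1000; 3/40+119/1000→97/500; 4/25+97/500→177/500; 13/50+177/500→307/500; 193/500+307/500→1. L = 2281/1000 ≈ 2.2810.
Efficiency = H/L = 2.2230/2.2810 = 97.5%.

97.5%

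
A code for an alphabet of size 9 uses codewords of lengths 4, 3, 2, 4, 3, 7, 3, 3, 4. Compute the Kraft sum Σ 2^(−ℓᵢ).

0.9453125

With common denominator 2^7 = 128: Σ 2^(−ℓᵢ) = 8/128 + 16/128 + 32/128 + 8/128 + 16/128 + 1/128 + 16/128 + 16/128 + 8/128 = 121/128 = 0.9453125.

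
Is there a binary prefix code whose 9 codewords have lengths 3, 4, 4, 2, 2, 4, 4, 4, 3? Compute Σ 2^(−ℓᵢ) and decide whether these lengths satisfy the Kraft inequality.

With common denominator 2^4 = 16: Σ 2^(−ℓᵢ) = 2/16 + 1/16 + 1/16 + 4/16 + 4/16 + 1/16 + 1/16 + 1/16 + 2/16 = 17/16 = 1.0625.
Kraft's inequality requires Σ ≤ 1; here Σ = 1.0625 > 1, so no such prefix code exists.

1.0625; no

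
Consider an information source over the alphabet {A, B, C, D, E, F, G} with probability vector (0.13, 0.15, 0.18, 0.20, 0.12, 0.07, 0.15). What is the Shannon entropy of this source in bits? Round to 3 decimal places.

2.749 bits

H = −Σ pᵢ log₂ pᵢ.
−0.13·log₂(0.13) = 0.3826
−0.15·log₂(0.15) = 0.4105
−0.18·log₂(0.18) = 0.4453
−0.20·log₂(0.20) = 0.4644
−0.12·log₂(0.12) = 0.3671
−0.07·log₂(0.07) = 0.2686
−0.15·log₂(0.15) = 0.4105
Sum ≈ 2.7490 → 2.749 bits.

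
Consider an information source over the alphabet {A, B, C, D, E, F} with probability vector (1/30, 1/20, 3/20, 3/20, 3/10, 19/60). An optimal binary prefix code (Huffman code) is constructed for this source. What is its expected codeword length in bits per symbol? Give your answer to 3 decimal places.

2.317 bits/symbol

Repeatedly combine the two least-probable nodes; the expected code length is the sum of the merged weights.
merge 1/30 + 1/20 → 1/12
merge 1/12 + 3/20 → 7/30
merge 3/20 + 7/30 → 23/60
merge 3/10 + 19/60 → 37/60
merge 23/60 + 37/60 → 1
L = 1/12 + 7/30 + 23/60 + 37/60 + 1 = 139/60 ≈ 2.317 bits/symbol.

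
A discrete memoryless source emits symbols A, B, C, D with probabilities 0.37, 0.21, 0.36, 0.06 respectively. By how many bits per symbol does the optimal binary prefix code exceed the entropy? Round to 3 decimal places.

0.122 bits

Entropy H = −Σ p log₂ p ≈ 1.7777 bits.
Huffman merges: 3/50+21/100→27/100; 27/100+9/25→63/100; 37/100+63/100→1. L = 19/10 ≈ 1.9000.
L − H = 1.9000 − 1.7777 = 0.122 bits.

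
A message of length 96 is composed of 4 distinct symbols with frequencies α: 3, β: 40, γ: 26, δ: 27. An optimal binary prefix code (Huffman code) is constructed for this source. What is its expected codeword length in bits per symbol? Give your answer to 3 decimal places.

Probabilities are the counts divided by 96.
Repeatedly combine the two least-probable nodes; the expected code length is the sum of the merged weights.
merge 1/32 + 13/48 → 29/96
merge 9/32 + 29/96 → 7/12
merge 5/12 + 7/12 → 1
L = 29/96 + 7/12 + 1 = 181/96 ≈ 1.885 bits/symbol.

1.885 bits/symbol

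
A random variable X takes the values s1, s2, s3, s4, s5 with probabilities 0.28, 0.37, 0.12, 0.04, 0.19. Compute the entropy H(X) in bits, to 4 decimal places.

H = −Σ pᵢ log₂ pᵢ.
−0.28·log₂(0.28) = 0.5142
−0.37·log₂(0.37) = 0.5307
−0.12·log₂(0.12) = 0.3671
−0.04·log₂(0.04) = 0.1858
−0.19·log₂(0.19) = 0.4552
Sum ≈ 2.0530 → 2.0530 bits.

2.0530 bits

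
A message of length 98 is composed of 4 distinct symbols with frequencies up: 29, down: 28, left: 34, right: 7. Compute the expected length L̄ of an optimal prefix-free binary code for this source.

Probabilities are the counts divided by 98.
Repeatedly combine the two least-probable nodes; the expected code length is the sum of the merged weights.
merge 1/14 + 2/7 → 5/14
merge 29/98 + 17/49 → 9/14
merge 5/14 + 9/14 → 1
L = 5/14 + 9/14 + 1 = 2 bits/symbol.

2 bits/symbol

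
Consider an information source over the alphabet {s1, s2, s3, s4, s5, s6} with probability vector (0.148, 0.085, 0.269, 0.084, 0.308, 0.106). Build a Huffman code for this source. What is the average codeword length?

2.423 bits/symbol

Repeatedly combine the two least-probable nodes; the expected code length is the sum of the merged weights.
merge 21/250 + 17/200 → 169/1000
merge 53/500 + 37/250 → 127/500
merge 169/1000 + 127/500 → 423/1000
merge 269/1000 + 77/250 → 577/1000
merge 423/1000 + 577/1000 → 1
L = 169/1000 + 127/500 + 423/1000 + 577/1000 + 1 = 2423/1000 = 2.423 bits/symbol.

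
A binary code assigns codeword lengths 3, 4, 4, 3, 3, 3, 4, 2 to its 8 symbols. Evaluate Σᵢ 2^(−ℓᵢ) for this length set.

With common denominator 2^4 = 16: Σ 2^(−ℓᵢ) = 2/16 + 1/16 + 1/16 + 2/16 + 2/16 + 2/16 + 1/16 + 4/16 = 15/16 = 0.9375.

0.9375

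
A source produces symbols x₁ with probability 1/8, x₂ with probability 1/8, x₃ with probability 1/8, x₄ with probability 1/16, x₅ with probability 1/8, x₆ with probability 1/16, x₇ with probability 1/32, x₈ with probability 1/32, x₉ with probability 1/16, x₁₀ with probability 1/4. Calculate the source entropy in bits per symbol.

3.0625 bits

Each probability is a power of 1/2, so log₂(1/p) is an integer.
H = Σ p·log₂(1/p) = 1/8·3 + 1/8·3 + 1/8·3 + 1/16·4 + 1/8·3 + 1/16·4 + 1/32·5 + 1/32·5 + 1/16·4 + 1/4·2 = 3.0625 bits.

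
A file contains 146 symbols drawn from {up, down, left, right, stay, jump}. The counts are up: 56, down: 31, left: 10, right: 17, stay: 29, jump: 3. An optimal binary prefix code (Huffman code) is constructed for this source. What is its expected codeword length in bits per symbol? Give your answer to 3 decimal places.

2.295 bits/symbol

Probabilities are the counts divided by 146.
Repeatedly combine the two least-probable nodes; the expected code length is the sum of the merged weights.
merge 3/146 + 5/73 → 13/146
merge 13/146 + 17/146 → 15/73
merge 29/146 + 15/73 → 59/146
merge 31/146 + 28/73 → 87/146
merge 59/146 + 87/146 → 1
L = 13/146 + 15/73 + 59/146 + 87/146 + 1 = 335/146 ≈ 2.295 bits/symbol.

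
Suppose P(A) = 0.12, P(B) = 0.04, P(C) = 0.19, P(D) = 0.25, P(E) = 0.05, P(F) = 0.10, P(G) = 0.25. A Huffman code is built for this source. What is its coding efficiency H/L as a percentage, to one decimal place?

Entropy H = −Σ p log₂ p ≈ 2.5563 bits.
Huffman merges: 1/25+1/20→9/100; 9/100+1/10→19/100; 3/25+19/100→31/100; 19/100+1/4→11/25; 1/4+31/100→14/25; 11/25+14/25→1. L = 259/100 ≈ 2.5900.
Efficiency = H/L = 2.5563/2.5900 = 98.7%.

98.7%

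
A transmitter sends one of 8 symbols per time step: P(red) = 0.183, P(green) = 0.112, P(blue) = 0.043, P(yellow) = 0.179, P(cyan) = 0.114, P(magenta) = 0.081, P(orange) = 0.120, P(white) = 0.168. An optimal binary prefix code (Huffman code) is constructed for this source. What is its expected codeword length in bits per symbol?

Repeatedly combine the two least-probable nodes; the expected code length is the sum of the merged weights.
merge 43/1000 + 81/1000 → 31/250
merge 14/125 + 57/500 → 113/500
merge 3/25 + 31/250 → 61/250
merge 21/125 + 179/1000 → 347/1000
merge 183/1000 + 113/500 → 409/1000
merge 61/250 + 347/1000 → 591/1000
merge 409/1000 + 591/1000 → 1
L = 31/250 + 113/500 + 61/250 + 347/1000 + 409/1000 + 591/1000 + 1 = 2941/1000 = 2.941 bits/symbol.

2.941 bits/symbol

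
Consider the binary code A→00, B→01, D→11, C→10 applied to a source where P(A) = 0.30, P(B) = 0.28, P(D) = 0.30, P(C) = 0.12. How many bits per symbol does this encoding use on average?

L̄ = Σ pᵢ·ℓᵢ = 0.30·2 + 0.28·2 + 0.30·2 + 0.12·2 = 2 bits/symbol.

2 bits/symbol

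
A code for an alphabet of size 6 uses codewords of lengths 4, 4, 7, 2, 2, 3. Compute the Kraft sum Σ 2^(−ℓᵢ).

0.7578125

With common denominator 2^7 = 128: Σ 2^(−ℓᵢ) = 8/128 + 8/128 + 1/128 + 32/128 + 32/128 + 16/128 = 97/128 = 0.7578125.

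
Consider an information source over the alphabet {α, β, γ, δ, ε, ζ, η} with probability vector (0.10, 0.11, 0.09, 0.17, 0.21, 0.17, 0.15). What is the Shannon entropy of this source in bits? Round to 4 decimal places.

H = −Σ pᵢ log₂ pᵢ.
−0.10·log₂(0.10) = 0.3322
−0.11·log₂(0.11) = 0.3503
−0.09·log₂(0.09) = 0.3127
−0.17·log₂(0.17) = 0.4346
−0.21·log₂(0.21) = 0.4728
−0.17·log₂(0.17) = 0.4346
−0.15·log₂(0.15) = 0.4105
Sum ≈ 2.7477 → 2.7477 bits.

2.7477 bits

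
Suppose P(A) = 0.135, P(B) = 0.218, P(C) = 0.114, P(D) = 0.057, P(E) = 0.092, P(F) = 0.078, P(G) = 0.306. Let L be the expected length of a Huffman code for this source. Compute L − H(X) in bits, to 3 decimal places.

0.023 bits

Entropy H = −Σ p log₂ p ≈ 2.5883 bits.
Huffman merges: 57/1000+39/500→27/200; 23/250+57/500→103/500; 27/200+27/200→27/100; 103/500+109/500→53/125; 27/100+153/500→72/125; 53/125+72/125→1. L = 2611/1000 ≈ 2.6110.
L − H = 2.6110 − 2.5883 = 0.023 bits.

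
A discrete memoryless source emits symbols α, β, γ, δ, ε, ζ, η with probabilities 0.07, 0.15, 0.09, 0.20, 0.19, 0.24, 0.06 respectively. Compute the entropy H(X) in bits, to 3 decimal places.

2.649 bits

H = −Σ pᵢ log₂ pᵢ.
−0.07·log₂(0.07) = 0.2686
−0.15·log₂(0.15) = 0.4105
−0.09·log₂(0.09) = 0.3127
−0.20·log₂(0.20) = 0.4644
−0.19·log₂(0.19) = 0.4552
−0.24·log₂(0.24) = 0.4941
−0.06·log₂(0.06) = 0.2435
Sum ≈ 2.6490 → 2.649 bits.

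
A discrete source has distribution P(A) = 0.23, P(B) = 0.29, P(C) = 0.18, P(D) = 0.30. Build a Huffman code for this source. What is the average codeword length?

2 bits/symbol

Repeatedly combine the two least-probable nodes; the expected code length is the sum of the merged weights.
merge 9/50 + 23/100 → 41/100
merge 29/100 + 3/10 → 59/100
merge 41/100 + 59/100 → 1
L = 41/100 + 59/100 + 1 = 2 bits/symbol.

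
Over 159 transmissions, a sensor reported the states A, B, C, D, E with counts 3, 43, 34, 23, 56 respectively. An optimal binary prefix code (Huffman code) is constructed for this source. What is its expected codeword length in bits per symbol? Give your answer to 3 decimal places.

Probabilities are the counts divided by 159.
Repeatedly combine the two least-probable nodes; the expected code length is the sum of the merged weights.
merge 1/53 + 23/159 → 26/159
merge 26/159 + 34/159 → 20/53
merge 43/159 + 56/159 → 33/53
merge 20/53 + 33/53 → 1
L = 26/159 + 20/53 + 33/53 + 1 = 344/159 ≈ 2.164 bits/symbol.

2.164 bits/symbol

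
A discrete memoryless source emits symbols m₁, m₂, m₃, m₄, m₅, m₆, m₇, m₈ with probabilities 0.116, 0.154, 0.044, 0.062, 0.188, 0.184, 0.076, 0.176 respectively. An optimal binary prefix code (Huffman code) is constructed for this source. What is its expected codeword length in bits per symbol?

2.916 bits/symbol

Repeatedly combine the two least-probable nodes; the expected code length is the sum of the merged weights.
merge 11/250 + 31/500 → 53/500
merge 19/250 + 53/500 → 91/500
merge 29/250 + 77/500 → 27/100
merge 22/125 + 91/500 → 179/500
merge 23/125 + 47/250 → 93/250
merge 27/100 + 179/500 → 157/250
merge 93/250 + 157/250 → 1
L = 53/500 + 91/500 + 27/100 + 179/500 + 93/250 + 157/250 + 1 = 729/250 = 2.916 bits/symbol.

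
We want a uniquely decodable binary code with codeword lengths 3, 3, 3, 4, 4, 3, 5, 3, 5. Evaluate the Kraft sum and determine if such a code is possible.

With common denominator 2^5 = 32: Σ 2^(−ℓᵢ) = 4/32 + 4/32 + 4/32 + 2/32 + 2/32 + 4/32 + 1/32 + 4/32 + 1/32 = 26/32 = 0.8125.
Kraft's inequality requires Σ ≤ 1; here Σ = 0.8125 ≤ 1, so such a prefix code exists.

0.8125; yes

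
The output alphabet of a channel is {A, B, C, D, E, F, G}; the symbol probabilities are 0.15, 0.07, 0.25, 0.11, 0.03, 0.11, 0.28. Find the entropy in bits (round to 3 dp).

H = −Σ pᵢ log₂ pᵢ.
−0.15·log₂(0.15) = 0.4105
−0.07·log₂(0.07) = 0.2686
−0.25·log₂(0.25) = 0.5000
−0.11·log₂(0.11) = 0.3503
−0.03·log₂(0.03) = 0.1518
−0.11·log₂(0.11) = 0.3503
−0.28·log₂(0.28) = 0.5142
Sum ≈ 2.5457 → 2.546 bits.

2.546 bits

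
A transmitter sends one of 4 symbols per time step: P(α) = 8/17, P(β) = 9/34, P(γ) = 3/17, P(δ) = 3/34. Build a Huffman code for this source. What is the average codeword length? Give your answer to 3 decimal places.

Repeatedly combine the two least-probable nodes; the expected code length is the sum of the merged weights.
merge 3/34 + 3/17 → 9/34
merge 9/34 + 9/34 → 9/17
merge 8/17 + 9/17 → 1
L = 9/34 + 9/17 + 1 = 61/34 ≈ 1.794 bits/symbol.

1.794 bits/symbol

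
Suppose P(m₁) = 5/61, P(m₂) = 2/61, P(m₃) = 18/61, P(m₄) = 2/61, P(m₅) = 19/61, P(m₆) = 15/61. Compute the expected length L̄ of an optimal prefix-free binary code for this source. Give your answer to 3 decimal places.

2.213 bits/symbol

Repeatedly combine the two least-probable nodes; the expected code length is the sum of the merged weights.
merge 2/61 + 2/61 → 4/61
merge 4/61 + 5/61 → 9/61
merge 9/61 + 15/61 → 24/61
merge 18/61 + 19/61 → 37/61
merge 24/61 + 37/61 → 1
L = 4/61 + 9/61 + 24/61 + 37/61 + 1 = 135/61 ≈ 2.213 bits/symbol.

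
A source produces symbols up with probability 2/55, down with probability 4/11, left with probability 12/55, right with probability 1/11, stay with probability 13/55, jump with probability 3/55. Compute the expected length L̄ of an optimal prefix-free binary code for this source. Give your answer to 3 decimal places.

2.273 bits/symbol

Repeatedly combine the two least-probable nodes; the expected code length is the sum of the merged weights.
merge 2/55 + 3/55 → 1/11
merge 1/11 + 1/11 → 2/11
merge 2/11 + 12/55 → 2/5
merge 13/55 + 4/11 → 3/5
merge 2/5 + 3/5 → 1
L = 1/11 + 2/11 + 2/5 + 3/5 + 1 = 25/11 ≈ 2.273 bits/symbol.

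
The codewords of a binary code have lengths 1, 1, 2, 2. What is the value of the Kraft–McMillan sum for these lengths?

1.5

With common denominator 2^2 = 4: Σ 2^(−ℓᵢ) = 2/4 + 2/4 + 1/4 + 1/4 = 6/4 = 1.5.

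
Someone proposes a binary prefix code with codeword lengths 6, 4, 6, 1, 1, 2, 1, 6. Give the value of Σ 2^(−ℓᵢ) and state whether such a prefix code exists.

1.859375; no

With common denominator 2^6 = 64: Σ 2^(−ℓᵢ) = 1/64 + 4/64 + 1/64 + 32/64 + 32/64 + 16/64 + 32/64 + 1/64 = 119/64 = 1.859375.
Kraft's inequality requires Σ ≤ 1; here Σ = 1.859375 > 1, so no such prefix code exists.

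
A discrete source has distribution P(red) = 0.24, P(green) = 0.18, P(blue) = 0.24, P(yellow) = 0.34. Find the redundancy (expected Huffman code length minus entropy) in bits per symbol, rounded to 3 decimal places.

Entropy H = −Σ p log₂ p ≈ 1.9628 bits.
Huffman merges: 9/50+6/25→21/50; 6/25+17/50→29/50; 21/50+29/50→1. L = 2 ≈ 2.0000.
L − H = 2.0000 − 1.9628 = 0.037 bits.

0.037 bits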